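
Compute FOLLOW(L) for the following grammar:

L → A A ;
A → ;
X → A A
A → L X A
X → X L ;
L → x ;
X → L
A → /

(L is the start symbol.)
L is the start symbol, so $ ∈ FOLLOW(L).
In A → L X A: L is followed by X A, add FIRST(X A) \ {ε} = { '/', ';', 'x' }
In X → X L ;: L is followed by ';', add FIRST(';') \ {ε} = { ';' }
In X → L: L is at the end, add FOLLOW(X)

The FOLLOW sets referred to above (computed the same way, to a fixed point):
  FOLLOW(X) = { '/', ';', 'x' }

Taking the union: FOLLOW(L) = { $, '/', ';', 'x' }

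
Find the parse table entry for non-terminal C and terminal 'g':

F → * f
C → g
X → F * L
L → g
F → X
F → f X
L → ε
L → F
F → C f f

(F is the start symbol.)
To find M[C, 'g'], we find productions for C where 'g' is in the predict set (PREDICT(N → α) = (FIRST(α) \ {ε}) ∪ (FOLLOW(N) if α ⇒* ε)).

C → g: PREDICT = { 'g' }
  'g' is in predict set, so this production goes in M[C, 'g']

M[C, 'g'] = C → g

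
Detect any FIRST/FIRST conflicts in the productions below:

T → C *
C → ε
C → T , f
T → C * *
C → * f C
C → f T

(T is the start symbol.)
Yes. T → C '*' / T → C '*' '*' on { '*', 'f' }; C → T ',' f / C → '*' f C on { '*' }; C → T ',' f / C → f T on { 'f' }

FIRST sets of the non-terminals at (or reachable through a nullable prefix from) the front of some alternative:
  FIRST(C) = { '*', 'f', ε }
  FIRST(T) = { '*', 'f' }

Productions for T:
  T → C *: FIRST = { '*', 'f' }
  T → C * *: FIRST = { '*', 'f' }
Productions for C:
  C → ε: FIRST = { ε }
  C → T , f: FIRST = { '*', 'f' }
  C → * f C: FIRST = { '*' }
  C → f T: FIRST = { 'f' }

Conflict for T: T → C * and T → C * *
  Overlap: { '*', 'f' }
Conflict for C: C → T , f and C → * f C
  Overlap: { '*' }
Conflict for C: C → T , f and C → f T
  Overlap: { 'f' }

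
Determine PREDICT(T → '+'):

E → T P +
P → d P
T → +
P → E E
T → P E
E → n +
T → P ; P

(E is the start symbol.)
{ '+' }

PREDICT(T → '+') = (FIRST(RHS) \ {ε}) ∪ (FOLLOW(T) if ε ∈ FIRST(RHS), i.e. RHS ⇒* ε)
FIRST('+') = { '+' }
ε ∉ FIRST('+'), so FOLLOW(T) is not added.
PREDICT(T → '+') = { '+' }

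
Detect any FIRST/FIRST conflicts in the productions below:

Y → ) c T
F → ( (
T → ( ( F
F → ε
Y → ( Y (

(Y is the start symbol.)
A FIRST/FIRST conflict occurs when two productions N → α and N → β for the same non-terminal have FIRST(α) ∩ FIRST(β) ≠ ∅ (with ε ∈ FIRST of a nullable right-hand side, so two nullable alternatives also conflict).

Productions for Y:
  Y → ) c T: FIRST = { ')' }
  Y → ( Y (: FIRST = { '(' }
Productions for F:
  F → ( (: FIRST = { '(' }
  F → ε: FIRST = { ε }
T has only one production, so no FIRST/FIRST conflict is possible there.

All alternatives of each non-terminal have pairwise disjoint FIRST sets.

Answer: No FIRST/FIRST conflicts.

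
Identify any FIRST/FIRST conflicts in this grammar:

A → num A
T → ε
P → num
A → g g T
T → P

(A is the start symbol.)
No FIRST/FIRST conflicts.

FIRST sets of the non-terminals at (or reachable through a nullable prefix from) the front of some alternative:
  FIRST(P) = { 'num' }

Productions for A:
  A → num A: FIRST = { 'num' }
  A → g g T: FIRST = { 'g' }
Productions for T:
  T → ε: FIRST = { ε }
  T → P: FIRST = { 'num' }
P has only one production, so no FIRST/FIRST conflict is possible there.

All alternatives of each non-terminal have pairwise disjoint FIRST sets.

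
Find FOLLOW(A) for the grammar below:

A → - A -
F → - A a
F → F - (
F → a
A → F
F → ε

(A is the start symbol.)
{ $, '-', 'a' }

To compute FOLLOW(A), find every occurrence of A on a right-hand side N → α A β: add FIRST(β) \ {ε}, and if β is empty or nullable also add FOLLOW(N). Iterate to a fixed point.

A is the start symbol, so $ ∈ FOLLOW(A).
In A → - A -: A is followed by '-', add FIRST('-') \ {ε} = { '-' }
In F → - A a: A is followed by a, add FIRST(a) \ {ε} = { 'a' }

Taking the union: FOLLOW(A) = { $, '-', 'a' }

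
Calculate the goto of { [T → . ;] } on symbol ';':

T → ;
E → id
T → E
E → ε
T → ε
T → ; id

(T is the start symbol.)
{ [T → ; .] }

GOTO(I, ';') = CLOSURE({ [A → αX.β] : [A → α.Xβ] ∈ I, X = ';' })

Items with dot before ';', with the dot advanced:
  [T → . ;] → [T → ; .]
Closure adds nothing (no advanced item has the dot before a non-terminal).

GOTO = { [T → ; .] }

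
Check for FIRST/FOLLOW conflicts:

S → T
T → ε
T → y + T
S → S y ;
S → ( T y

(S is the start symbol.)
Yes. S → S y ';' with FOLLOW(S) on { 'y' }; T → y '+' T with FOLLOW(T) on { 'y' }

A FIRST/FOLLOW conflict occurs when a non-terminal N has a nullable alternative N → β (β ⇒* ε) and another alternative N → α with FIRST(α) ∩ FOLLOW(N) ≠ ∅: on such a lookahead the parser cannot decide between expanding α and letting N vanish via β.

Nullable non-terminals: S, T.
FIRST sets used below: FIRST(T) = { 'y', ε }, FIRST(S) = { '(', 'y', ε }

S: nullable alternative(s) S → T; FOLLOW(S) = { $, 'y' }
  S → T: FIRST \ {ε} = { 'y' } — this is the only nullable alternative, skip
  S → S y ;: FIRST \ {ε} = { '(', 'y' } — overlaps FOLLOW(S) on { 'y' }: CONFLICT
  S → ( T y: FIRST \ {ε} = { '(' } — disjoint from FOLLOW(S)

T: nullable alternative(s) T → ε; FOLLOW(T) = { $, 'y' }
  T → ε: FIRST \ {ε} = { } — this is the only nullable alternative, skip
  T → y + T: FIRST \ {ε} = { 'y' } — overlaps FOLLOW(T) on { 'y' }: CONFLICT

So the grammar has 2 FIRST/FOLLOW conflicts (marked CONFLICT above).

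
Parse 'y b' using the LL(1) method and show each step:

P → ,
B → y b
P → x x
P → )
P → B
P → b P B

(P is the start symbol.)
LL(1) parsing maintains a stack (initially the start symbol over $) and the input. At each step: if the stack top is a terminal, match it against the current input token; if it is a non-terminal N, replace it with the RHS of M[N, lookahead] (the unique production whose predict set contains the lookahead).

Stack is shown with the top on the left.

Stack  Input  Action
--------------------
P $    y b $  output P → B
B $    y b $  output B → y b
y b $  y b $  match 'y'
b $    b $    match 'b'
$      $      accept

The string is accepted.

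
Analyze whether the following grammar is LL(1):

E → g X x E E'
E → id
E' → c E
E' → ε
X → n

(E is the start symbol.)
A grammar is LL(1) if for each non-terminal N with multiple productions, the predict sets of those productions are pairwise disjoint, where PREDICT(N → α) = (FIRST(α) \ {ε}) ∪ (FOLLOW(N) if α ⇒* ε).

Relevant sets:
  FOLLOW(E') = { $, 'c' }

For E:
  PREDICT(E → g X x E E') = { 'g' }
  PREDICT(E → id) = { 'id' }
For E':
  PREDICT(E' → c E) = { 'c' }
  PREDICT(E' → ε) = { $, 'c' }
X has a single production, so nothing to check there.

Conflict found: Predict set conflict for E': { 'c' }
The grammar is NOT LL(1).

Answer: No. Predict set conflict for E': { 'c' }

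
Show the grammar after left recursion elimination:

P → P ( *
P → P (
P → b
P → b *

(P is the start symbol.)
P → b P'
P → b * P'
P' → ( * P'
P' → ( P'
P' → ε

P is directly left-recursive. The standard transformation for
  A → A α₁ | ... | A α_m | β₁ | ... | β_n
is
  A  → β₁ A' | ... | β_n A'
  A' → α₁ A' | ... | α_m A' | ε

P → b becomes P → b P'
P → b * becomes P → b * P'
P → P ( * becomes P' → ( * P'
P → P ( becomes P' → ( P'
Add P' → ε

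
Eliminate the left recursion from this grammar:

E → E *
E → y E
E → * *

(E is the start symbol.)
E is directly left-recursive. The standard transformation for
  A → A α₁ | ... | A α_m | β₁ | ... | β_n
is
  A  → β₁ A' | ... | β_n A'
  A' → α₁ A' | ... | α_m A' | ε

E → y E becomes E → y E E'
E → * * becomes E → * * E'
E → E * becomes E' → * E'
Add E' → ε

Resulting grammar:
E → y E E'
E → * * E'
E' → * E'
E' → ε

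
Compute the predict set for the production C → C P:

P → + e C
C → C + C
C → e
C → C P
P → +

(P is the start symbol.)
{ 'e' }

PREDICT(C → C P) = (FIRST(RHS) \ {ε}) ∪ (FOLLOW(C) if ε ∈ FIRST(RHS), i.e. RHS ⇒* ε)
FIRST(C) = { 'e' }
FIRST(C P) = { 'e' }
ε ∉ FIRST(C P), so FOLLOW(C) is not added.
PREDICT(C → C P) = { 'e' }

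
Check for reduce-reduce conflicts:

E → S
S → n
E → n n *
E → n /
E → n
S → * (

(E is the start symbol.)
A reduce-reduce conflict occurs when an LR(0) state has two complete items [A → α .] and [B → β .] — both call for a reduction, and with no lookahead the parser cannot choose between them.

Augment with E' → E and build the canonical LR(0) collection (I0 = CLOSURE({[E' → . E]}), then GOTO on every symbol after a dot until no new states appear). It has 9 states:
  I0: { [E → . S], [E → . n /], [E → . n n *], [E → . n], [E' → . E], [S → . * (], [S → . n] }  — shift
  I1: { [S → * . (] }  — shift
  I2: { [E' → E .] }  — accept
  I3: { [E → S .] }  — reduce
  I4: { [E → n . /], [E → n . n *], [E → n .], [S → n .] }  — shift, 2 reduces
  I5: { [E → n / .] }  — reduce
  I6: { [E → n n . *] }  — shift
  I7: { [E → n n * .] }  — reduce
  I8: { [S → * ( .] }  — reduce

I4 contains complete items [E → n .], [S → n .] — reduce-reduce conflict.

Answer: Yes — I4: [E → n .] vs [S → n .]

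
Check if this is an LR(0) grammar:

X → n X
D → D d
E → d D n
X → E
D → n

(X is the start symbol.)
A grammar is LR(0) if no state in the canonical LR(0) collection has:
  - both a shift item (dot before a terminal) and a complete item (shift-reduce conflict), or
  - two or more complete items (reduce-reduce conflict; the accept item [X' → X .] counts as a complete item here).

Augment with X' → X and build the canonical LR(0) collection (I0 = CLOSURE({[X' → . X]}), then GOTO on every symbol after a dot until no new states appear). It has 10 states:
  I0: { [E → . d D n], [X → . E], [X → . n X], [X' → . X] }  — shift
  I1: { [X → E .] }  — reduce
  I2: { [X' → X .] }  — accept
  I3: { [D → . D d], [D → . n], [E → d . D n] }  — shift
  I4: { [E → . d D n], [X → . E], [X → . n X], [X → n . X] }  — shift
  I5: { [X → n X .] }  — reduce
  I6: { [D → D . d], [E → d D . n] }  — shift
  I7: { [D → n .] }  — reduce
  I8: { [D → D d .] }  — reduce
  I9: { [E → d D n .] }  — reduce

Every state is either a pure shift/goto state or contains exactly one complete item and nothing to shift — no conflicts. The grammar is LR(0).

Answer: Yes, the grammar is LR(0)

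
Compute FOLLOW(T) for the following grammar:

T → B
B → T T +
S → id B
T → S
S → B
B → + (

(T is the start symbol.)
To compute FOLLOW(T), find every occurrence of T on a right-hand side N → α T β: add FIRST(β) \ {ε}, and if β is empty or nullable also add FOLLOW(N). Iterate to a fixed point.

T is the start symbol, so $ ∈ FOLLOW(T).
In B → T T +: T is followed by T '+', add FIRST(T '+') \ {ε} = { '+', 'id' }
In B → T T +: T is followed by '+', add FIRST('+') \ {ε} = { '+' }

Taking the union: FOLLOW(T) = { $, '+', 'id' }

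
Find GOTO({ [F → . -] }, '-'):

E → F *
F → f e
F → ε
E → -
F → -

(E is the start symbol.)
{ [F → - .] }

GOTO(I, '-') = CLOSURE({ [A → αX.β] : [A → α.Xβ] ∈ I, X = '-' })

Items with dot before '-', with the dot advanced:
  [F → . -] → [F → - .]
Closure adds nothing (no advanced item has the dot before a non-terminal).

GOTO = { [F → - .] }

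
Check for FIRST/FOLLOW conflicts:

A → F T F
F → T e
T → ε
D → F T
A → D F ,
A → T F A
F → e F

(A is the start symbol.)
No FIRST/FOLLOW conflicts.

Nullable non-terminals: T.
T has a nullable alternative but only one production, so nothing to check.

A, D, F have no nullable alternative, so no FIRST/FOLLOW check is needed there.

No FIRST/FOLLOW conflicts found.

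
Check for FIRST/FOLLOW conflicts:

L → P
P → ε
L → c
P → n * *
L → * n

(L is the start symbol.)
No FIRST/FOLLOW conflicts.

A FIRST/FOLLOW conflict occurs when a non-terminal N has a nullable alternative N → β (β ⇒* ε) and another alternative N → α with FIRST(α) ∩ FOLLOW(N) ≠ ∅: on such a lookahead the parser cannot decide between expanding α and letting N vanish via β.

Nullable non-terminals: L, P.
FIRST sets used below: FIRST(P) = { 'n', ε }

L: nullable alternative(s) L → P; FOLLOW(L) = { $ }
  L → P: FIRST \ {ε} = { 'n' } — this is the only nullable alternative, skip
  L → c: FIRST \ {ε} = { 'c' } — disjoint from FOLLOW(L)
  L → * n: FIRST \ {ε} = { '*' } — disjoint from FOLLOW(L)

P: nullable alternative(s) P → ε; FOLLOW(P) = { $ }
  P → ε: FIRST \ {ε} = { } — this is the only nullable alternative, skip
  P → n * *: FIRST \ {ε} = { 'n' } — disjoint from FOLLOW(P)

No FIRST/FOLLOW conflicts found.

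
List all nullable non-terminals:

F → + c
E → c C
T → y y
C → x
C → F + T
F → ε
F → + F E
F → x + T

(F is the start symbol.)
A non-terminal is nullable if it can derive ε (the empty string): either it has an ε-production, or it has a production whose right-hand side consists entirely of nullable non-terminals.

ε-productions: F → ε
So F is immediately nullable.
No further non-terminal can be added: every production for the remaining non-terminals contains a terminal or a non-nullable non-terminal.
Nullable = { 'F' }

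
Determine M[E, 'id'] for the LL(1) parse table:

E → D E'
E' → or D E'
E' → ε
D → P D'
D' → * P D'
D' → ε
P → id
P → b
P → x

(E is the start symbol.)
To find M[E, 'id'], we find productions for E where 'id' is in the predict set (PREDICT(N → α) = (FIRST(α) \ {ε}) ∪ (FOLLOW(N) if α ⇒* ε)).

Relevant sets:
  FIRST(D) = { 'b', 'id', 'x' }

E → D E': PREDICT = { 'b', 'id', 'x' }
  'id' is in predict set, so this production goes in M[E, 'id']

M[E, 'id'] = E → D E'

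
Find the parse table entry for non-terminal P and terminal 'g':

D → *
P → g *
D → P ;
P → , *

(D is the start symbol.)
P → g *

To find M[P, 'g'], we find productions for P where 'g' is in the predict set (PREDICT(N → α) = (FIRST(α) \ {ε}) ∪ (FOLLOW(N) if α ⇒* ε)).

P → g *: PREDICT = { 'g' }
  'g' is in predict set, so this production goes in M[P, 'g']
P → , *: PREDICT = { ',' }

M[P, 'g'] = P → g *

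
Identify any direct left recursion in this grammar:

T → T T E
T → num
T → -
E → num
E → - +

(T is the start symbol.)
Yes, T is left-recursive

T → T T E: LEFT RECURSIVE (starts with T)
T → num: starts with num
T → -: starts with '-'
E → num: starts with num
E → - +: starts with '-'

The grammar has direct left recursion on: T.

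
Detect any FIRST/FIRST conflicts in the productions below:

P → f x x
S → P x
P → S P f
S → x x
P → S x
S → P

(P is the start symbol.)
A FIRST/FIRST conflict occurs when two productions N → α and N → β for the same non-terminal have FIRST(α) ∩ FIRST(β) ≠ ∅ (with ε ∈ FIRST of a nullable right-hand side, so two nullable alternatives also conflict).

FIRST sets of the non-terminals at (or reachable through a nullable prefix from) the front of some alternative:
  FIRST(S) = { 'f', 'x' }
  FIRST(P) = { 'f', 'x' }

Productions for P:
  P → f x x: FIRST = { 'f' }
  P → S P f: FIRST = { 'f', 'x' }
  P → S x: FIRST = { 'f', 'x' }
Productions for S:
  S → P x: FIRST = { 'f', 'x' }
  S → x x: FIRST = { 'x' }
  S → P: FIRST = { 'f', 'x' }

Conflict for P: P → f x x and P → S P f
  Overlap: { 'f' }
Conflict for P: P → f x x and P → S x
  Overlap: { 'f' }
Conflict for P: P → S P f and P → S x
  Overlap: { 'f', 'x' }
Conflict for S: S → P x and S → x x
  Overlap: { 'x' }
Conflict for S: S → P x and S → P
  Overlap: { 'f', 'x' }
Conflict for S: S → x x and S → P
  Overlap: { 'x' }

Answer: Yes. P → f x x / P → S P f on { 'f' }; P → f x x / P → S x on { 'f' }; P → S P f / P → S x on { 'f', 'x' }; S → P x / S → x x on { 'x' }; S → P x / S → P on { 'f', 'x' }; S → x x / S → P on { 'x' }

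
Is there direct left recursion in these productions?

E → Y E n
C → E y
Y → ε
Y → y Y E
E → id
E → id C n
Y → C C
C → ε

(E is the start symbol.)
Direct left recursion occurs when N → N α for some non-terminal N (the right-hand side begins with the left-hand side itself).

E → Y E n: starts with Y
C → E y: starts with E
Y → ε: starts with ε
Y → y Y E: starts with y
E → id: starts with id
E → id C n: starts with id
Y → C C: starts with C
C → ε: starts with ε

No direct left recursion found.

Answer: No direct left recursion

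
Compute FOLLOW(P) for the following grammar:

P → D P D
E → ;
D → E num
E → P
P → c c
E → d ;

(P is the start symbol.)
{ $, ';', 'c', 'd', 'num' }

P is the start symbol, so $ ∈ FOLLOW(P).
In P → D P D: P is followed by D, add FIRST(D) \ {ε} = { ';', 'c', 'd' }
In E → P: P is at the end, add FOLLOW(E)

The FOLLOW sets referred to above (computed the same way, to a fixed point):
  FOLLOW(E) = { 'num' }

Taking the union: FOLLOW(P) = { $, ';', 'c', 'd', 'num' }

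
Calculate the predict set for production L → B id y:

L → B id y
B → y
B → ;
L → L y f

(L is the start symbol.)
PREDICT(L → B id y) = (FIRST(RHS) \ {ε}) ∪ (FOLLOW(L) if ε ∈ FIRST(RHS), i.e. RHS ⇒* ε)
FIRST(B) = { ';', 'y' }
FIRST(B id y) = { ';', 'y' }
ε ∉ FIRST(B id y), so FOLLOW(L) is not added.
PREDICT(L → B id y) = { ';', 'y' }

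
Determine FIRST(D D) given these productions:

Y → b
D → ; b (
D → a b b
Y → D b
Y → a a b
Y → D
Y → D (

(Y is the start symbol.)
{ ';', 'a' }

FIRST sets of the non-terminals involved (from the grammar, by fixed-point iteration):
  FIRST(D) = { ';', 'a' }

To compute FIRST(D D), process the symbols left to right:
Symbol D is a non-terminal. Add FIRST(D) \ {ε} = { ';', 'a' }
D is not nullable (ε ∉ FIRST(D)), so stop here.
FIRST(D D) = { ';', 'a' }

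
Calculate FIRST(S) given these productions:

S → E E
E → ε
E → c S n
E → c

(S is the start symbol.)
{ 'c', ε }

FIRST sets of the other non-terminals involved (by the same procedure, iterated to a fixed point):
  FIRST(E) = { 'c', ε }

From S → E E:
  - E is a non-terminal: add FIRST(E) \ {ε} = { 'c' }
    E is nullable, so continue to the next symbol
  - E is a non-terminal: add FIRST(E) \ {ε} = { 'c' }
    E is nullable and nothing follows, so the whole right-hand side can vanish: ε ∈ FIRST(S)

Collecting: FIRST(S) = { 'c', ε }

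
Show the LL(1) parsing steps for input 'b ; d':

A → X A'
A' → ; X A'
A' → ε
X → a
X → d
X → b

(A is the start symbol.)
LL(1) parsing maintains a stack (initially the start symbol over $) and the input. At each step: if the stack top is a terminal, match it against the current input token; if it is a non-terminal N, replace it with the RHS of M[N, lookahead] (the unique production whose predict set contains the lookahead).

Stack is shown with the top on the left.

Stack     Input    Action
-------------------------
A $       b ; d $  output A → X A'
X A' $    b ; d $  output X → b
b A' $    b ; d $  match 'b'
A' $      ; d $    output A' → ; X A'
; X A' $  ; d $    match ';'
X A' $    d $      output X → d
d A' $    d $      match 'd'
A' $      $        output A' → ε
$         $        accept

The string is accepted.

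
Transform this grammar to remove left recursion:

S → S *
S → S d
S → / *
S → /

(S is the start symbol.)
S is directly left-recursive. The standard transformation for
  A → A α₁ | ... | A α_m | β₁ | ... | β_n
is
  A  → β₁ A' | ... | β_n A'
  A' → α₁ A' | ... | α_m A' | ε

S → / * becomes S → / * S'
S → / becomes S → / S'
S → S * becomes S' → * S'
S → S d becomes S' → d S'
Add S' → ε

Resulting grammar:
S → / * S'
S → / S'
S' → * S'
S' → d S'
S' → ε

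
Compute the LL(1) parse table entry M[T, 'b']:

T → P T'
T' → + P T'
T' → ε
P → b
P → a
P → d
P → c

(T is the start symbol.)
To find M[T, 'b'], we find productions for T where 'b' is in the predict set (PREDICT(N → α) = (FIRST(α) \ {ε}) ∪ (FOLLOW(N) if α ⇒* ε)).

Relevant sets:
  FIRST(P) = { 'a', 'b', 'c', 'd' }

T → P T': PREDICT = { 'a', 'b', 'c', 'd' }
  'b' is in predict set, so this production goes in M[T, 'b']

M[T, 'b'] = T → P T'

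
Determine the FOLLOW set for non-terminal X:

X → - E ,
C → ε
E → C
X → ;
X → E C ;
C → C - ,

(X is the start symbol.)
{ $ }

X is the start symbol, so $ ∈ FOLLOW(X).
X does not occur on any right-hand side.

Taking the union: FOLLOW(X) = { $ }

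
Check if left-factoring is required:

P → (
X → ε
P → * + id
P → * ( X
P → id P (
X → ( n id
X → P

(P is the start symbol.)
Left-factoring is needed when two productions for the same non-terminal
share a common prefix on the right-hand side.

Productions for P:
  P → (
  P → * + id
  P → * ( X
  P → id P (
Productions for X:
  X → ε
  X → ( n id
  X → P

Found common prefix '*' in productions for P

Answer: Yes, P has productions with common prefix '*'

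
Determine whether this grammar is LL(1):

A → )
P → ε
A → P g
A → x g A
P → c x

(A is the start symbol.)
Relevant sets:
  FIRST(P) = { 'c', ε }
  FOLLOW(P) = { 'g' }

For A:
  PREDICT(A → ')') = { ')' }
  PREDICT(A → P g) = { 'c', 'g' }
  PREDICT(A → x g A) = { 'x' }
For P:
  PREDICT(P → ε) = { 'g' }
  PREDICT(P → c x) = { 'c' }

All predict sets are disjoint. The grammar IS LL(1).

Answer: Yes, the grammar is LL(1).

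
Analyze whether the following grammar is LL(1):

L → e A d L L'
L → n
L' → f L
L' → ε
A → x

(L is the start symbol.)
No. Predict set conflict for L': { 'f' }

A grammar is LL(1) if for each non-terminal N with multiple productions, the predict sets of those productions are pairwise disjoint, where PREDICT(N → α) = (FIRST(α) \ {ε}) ∪ (FOLLOW(N) if α ⇒* ε).

Relevant sets:
  FOLLOW(L') = { $, 'f' }

For L:
  PREDICT(L → e A d L L') = { 'e' }
  PREDICT(L → n) = { 'n' }
For L':
  PREDICT(L' → f L) = { 'f' }
  PREDICT(L' → ε) = { $, 'f' }
A has a single production, so nothing to check there.

Conflict found: Predict set conflict for L': { 'f' }
The grammar is NOT LL(1).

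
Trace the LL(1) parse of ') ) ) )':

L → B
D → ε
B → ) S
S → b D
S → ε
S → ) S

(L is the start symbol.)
Stack is shown with the top on the left.

Stack  Input      Action
------------------------
L $    ) ) ) ) $  output L → B
B $    ) ) ) ) $  output B → ) S
) S $  ) ) ) ) $  match ')'
S $    ) ) ) $    output S → ) S
) S $  ) ) ) $    match ')'
S $    ) ) $      output S → ) S
) S $  ) ) $      match ')'
S $    ) $        output S → ) S
) S $  ) $        match ')'
S $    $          output S → ε
$      $          accept

The string is accepted.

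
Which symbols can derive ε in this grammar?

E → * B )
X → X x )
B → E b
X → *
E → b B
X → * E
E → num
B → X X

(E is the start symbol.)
A non-terminal is nullable if it can derive ε (the empty string): either it has an ε-production, or it has a production whose right-hand side consists entirely of nullable non-terminals.

There are no ε-productions, so no non-terminal can derive ε.
No non-terminals are nullable.

Answer: None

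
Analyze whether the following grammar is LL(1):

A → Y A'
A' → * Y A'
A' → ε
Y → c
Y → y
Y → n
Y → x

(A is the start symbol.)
Yes, the grammar is LL(1).

Relevant sets:
  FOLLOW(A') = { $ }

For A':
  PREDICT(A' → '*' Y A') = { '*' }
  PREDICT(A' → ε) = { $ }
For Y:
  PREDICT(Y → c) = { 'c' }
  PREDICT(Y → y) = { 'y' }
  PREDICT(Y → n) = { 'n' }
  PREDICT(Y → x) = { 'x' }
A has a single production, so nothing to check there.

All predict sets are disjoint. The grammar IS LL(1).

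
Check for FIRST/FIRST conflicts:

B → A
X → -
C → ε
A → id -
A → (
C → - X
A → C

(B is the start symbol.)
A FIRST/FIRST conflict occurs when two productions N → α and N → β for the same non-terminal have FIRST(α) ∩ FIRST(β) ≠ ∅ (with ε ∈ FIRST of a nullable right-hand side, so two nullable alternatives also conflict).

FIRST sets of the non-terminals at (or reachable through a nullable prefix from) the front of some alternative:
  FIRST(C) = { '-', ε }

Productions for C:
  C → ε: FIRST = { ε }
  C → - X: FIRST = { '-' }
Productions for A:
  A → id -: FIRST = { 'id' }
  A → (: FIRST = { '(' }
  A → C: FIRST = { '-', ε }
B, X have only one production, so no FIRST/FIRST conflict is possible there.

All alternatives of each non-terminal have pairwise disjoint FIRST sets.

Answer: No FIRST/FIRST conflicts.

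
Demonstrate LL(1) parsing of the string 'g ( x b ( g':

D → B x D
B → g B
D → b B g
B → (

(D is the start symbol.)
Stack is shown with the top on the left.

Stack      Input          Action
--------------------------------
D $        g ( x b ( g $  output D → B x D
B x D $    g ( x b ( g $  output B → g B
g B x D $  g ( x b ( g $  match 'g'
B x D $    ( x b ( g $    output B → (
( x D $    ( x b ( g $    match '('
x D $      x b ( g $      match 'x'
D $        b ( g $        output D → b B g
b B g $    b ( g $        match 'b'
B g $      ( g $          output B → (
( g $      ( g $          match '('
g $        g $            match 'g'
$          $              accept

The string is accepted.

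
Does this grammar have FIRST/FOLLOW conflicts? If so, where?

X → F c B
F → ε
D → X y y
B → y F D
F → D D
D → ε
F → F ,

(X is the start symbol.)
Nullable non-terminals: D, F.
FIRST sets used below: FIRST(X) = { ',', 'c' }, FIRST(D) = { ',', 'c', ε }, FIRST(F) = { ',', 'c', ε }

D: nullable alternative(s) D → ε; FOLLOW(D) = { $, ',', 'c', 'y' }
  D → X y y: FIRST \ {ε} = { ',', 'c' } — overlaps FOLLOW(D) on { ',', 'c' }: CONFLICT
  D → ε: FIRST \ {ε} = { } — this is the only nullable alternative, skip

F: nullable alternative(s) F → ε, F → D D; FOLLOW(F) = { $, ',', 'c', 'y' }
  F → ε: FIRST \ {ε} = { } — disjoint from FOLLOW(F)
  F → D D: FIRST \ {ε} = { ',', 'c' } — overlaps FOLLOW(F) on { ',', 'c' }: CONFLICT
  F → F ,: FIRST \ {ε} = { ',', 'c' } — overlaps FOLLOW(F) on { ',', 'c' }: CONFLICT

B, X have no nullable alternative, so no FIRST/FOLLOW check is needed there.

So the grammar has 3 FIRST/FOLLOW conflicts (marked CONFLICT above).

Answer: Yes. F → D D with FOLLOW(F) on { ',', 'c' }; F → F ',' with FOLLOW(F) on { ',', 'c' }; D → X y y with FOLLOW(D) on { ',', 'c' }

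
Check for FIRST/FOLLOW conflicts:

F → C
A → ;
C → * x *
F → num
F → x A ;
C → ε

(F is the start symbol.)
No FIRST/FOLLOW conflicts.

A FIRST/FOLLOW conflict occurs when a non-terminal N has a nullable alternative N → β (β ⇒* ε) and another alternative N → α with FIRST(α) ∩ FOLLOW(N) ≠ ∅: on such a lookahead the parser cannot decide between expanding α and letting N vanish via β.

Nullable non-terminals: C, F.
FIRST sets used below: FIRST(C) = { '*', ε }

C: nullable alternative(s) C → ε; FOLLOW(C) = { $ }
  C → * x *: FIRST \ {ε} = { '*' } — disjoint from FOLLOW(C)
  C → ε: FIRST \ {ε} = { } — this is the only nullable alternative, skip

F: nullable alternative(s) F → C; FOLLOW(F) = { $ }
  F → C: FIRST \ {ε} = { '*' } — this is the only nullable alternative, skip
  F → num: FIRST \ {ε} = { 'num' } — disjoint from FOLLOW(F)
  F → x A ;: FIRST \ {ε} = { 'x' } — disjoint from FOLLOW(F)

A has no nullable alternative, so no FIRST/FOLLOW check is needed there.

No FIRST/FOLLOW conflicts found.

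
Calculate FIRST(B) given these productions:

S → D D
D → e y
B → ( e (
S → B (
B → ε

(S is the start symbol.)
{ '(', ε }

To compute FIRST(B), examine every production with B on the left-hand side, reading each right-hand side left to right until a non-nullable symbol is reached.

From B → ( e (:
  - '(' is a terminal: add '(' and stop
From B → ε:
  - ε-production, so ε ∈ FIRST(B)

Collecting: FIRST(B) = { '(', ε }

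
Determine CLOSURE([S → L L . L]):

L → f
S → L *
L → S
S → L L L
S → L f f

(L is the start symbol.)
To compute CLOSURE, for each item [A → α.Bβ] where B is a non-terminal, add [B → .γ] for all productions B → γ; repeat for the newly added items until nothing changes.

Start with: [S → L L . L]
  [S → L L . L] has the dot before L: add [L → . f], [L → . S]
  [L → . S] has the dot before S: add [S → . L *], [S → . L L L], [S → . L f f]
No further items can be added.

CLOSURE = { [L → . S], [L → . f], [S → . L *], [S → . L L L], [S → . L f f], [S → L L . L] }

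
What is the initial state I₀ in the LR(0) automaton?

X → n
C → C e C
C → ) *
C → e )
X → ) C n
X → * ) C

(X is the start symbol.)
{ [X → . ) C n], [X → . * ) C], [X → . n], [X' → . X] }

First, augment the grammar with X' → X
I₀ = CLOSURE({ [X' → . X] }):
  [X' → . X] has the dot before X: add [X → . n], [X → . ) C n], [X → . * ) C]
No further items can be added.

I₀ = { [X → . ) C n], [X → . * ) C], [X → . n], [X' → . X] }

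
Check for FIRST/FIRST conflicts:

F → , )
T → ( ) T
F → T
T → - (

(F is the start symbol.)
FIRST sets of the non-terminals at (or reachable through a nullable prefix from) the front of some alternative:
  FIRST(T) = { '(', '-' }

Productions for F:
  F → , ): FIRST = { ',' }
  F → T: FIRST = { '(', '-' }
Productions for T:
  T → ( ) T: FIRST = { '(' }
  T → - (: FIRST = { '-' }

All alternatives of each non-terminal have pairwise disjoint FIRST sets.

Answer: No FIRST/FIRST conflicts.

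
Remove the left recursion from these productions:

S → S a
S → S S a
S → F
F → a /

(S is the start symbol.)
S → F S'
S' → a S'
S' → S a S'
S' → ε
F → a /

S is directly left-recursive. The standard transformation for
  A → A α₁ | ... | A α_m | β₁ | ... | β_n
is
  A  → β₁ A' | ... | β_n A'
  A' → α₁ A' | ... | α_m A' | ε

S → F becomes S → F S'
S → S a becomes S' → a S'
S → S S a becomes S' → S a S'
Add S' → ε

Productions for other non-terminals are unchanged:
  F → a /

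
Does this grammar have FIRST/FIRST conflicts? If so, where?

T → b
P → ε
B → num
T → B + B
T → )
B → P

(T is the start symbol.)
No FIRST/FIRST conflicts.

A FIRST/FIRST conflict occurs when two productions N → α and N → β for the same non-terminal have FIRST(α) ∩ FIRST(β) ≠ ∅ (with ε ∈ FIRST of a nullable right-hand side, so two nullable alternatives also conflict).

FIRST sets of the non-terminals at (or reachable through a nullable prefix from) the front of some alternative:
  FIRST(B) = { 'num', ε }
  FIRST(P) = { ε }

Productions for T:
  T → b: FIRST = { 'b' }
  T → B + B: FIRST = { '+', 'num' }
  T → ): FIRST = { ')' }
Productions for B:
  B → num: FIRST = { 'num' }
  B → P: FIRST = { ε }
P has only one production, so no FIRST/FIRST conflict is possible there.

All alternatives of each non-terminal have pairwise disjoint FIRST sets.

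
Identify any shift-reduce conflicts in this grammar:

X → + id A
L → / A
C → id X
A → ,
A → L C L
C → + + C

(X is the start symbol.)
A shift-reduce conflict occurs when an LR(0) state has both:
  - a complete (reduce) item [A → α .] (dot at the end), and
  - a shift item [B → β . c γ] (dot before a terminal).

Augment with X' → X and build the canonical LR(0) collection (I0 = CLOSURE({[X' → . X]}), then GOTO on every symbol after a dot until no new states appear). It has 16 states:
  I0: { [X → . + id A], [X' → . X] }  — shift
  I1: { [X → + . id A] }  — shift
  I2: { [X' → X .] }  — accept
  I3: { [A → . ,], [A → . L C L], [L → . / A], [X → + id . A] }  — shift
  I4: { [A → , .] }  — reduce
  I5: { [A → . ,], [A → . L C L], [L → . / A], [L → / . A] }  — shift
  I6: { [X → + id A .] }  — reduce
  I7: { [A → L . C L], [C → . + + C], [C → . id X] }  — shift
  I8: { [C → + . + C] }  — shift
  I9: { [A → L C . L], [L → . / A] }  — shift
  I10: { [C → id . X], [X → . + id A] }  — shift
  I11: { [C → id X .] }  — reduce
  I12: { [A → L C L .] }  — reduce
  I13: { [C → + + . C], [C → . + + C], [C → . id X] }  — shift
  I14: { [C → + + C .] }  — reduce
  I15: { [L → / A .] }  — reduce

No state contains both a complete item and a shift item.

Answer: No shift-reduce conflicts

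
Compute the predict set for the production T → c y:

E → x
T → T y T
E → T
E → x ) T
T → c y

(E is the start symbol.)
{ 'c' }

PREDICT(T → c y) = (FIRST(RHS) \ {ε}) ∪ (FOLLOW(T) if ε ∈ FIRST(RHS), i.e. RHS ⇒* ε)
FIRST(c y) = { 'c' }
ε ∉ FIRST(c y), so FOLLOW(T) is not added.
PREDICT(T → c y) = { 'c' }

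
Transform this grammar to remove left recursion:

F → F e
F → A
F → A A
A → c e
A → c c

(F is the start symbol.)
F → A F'
F → A A F'
F' → e F'
F' → ε
A → c e
A → c c

F is directly left-recursive. The standard transformation for
  A → A α₁ | ... | A α_m | β₁ | ... | β_n
is
  A  → β₁ A' | ... | β_n A'
  A' → α₁ A' | ... | α_m A' | ε

F → A becomes F → A F'
F → A A becomes F → A A F'
F → F e becomes F' → e F'
Add F' → ε

Productions for other non-terminals are unchanged:
  A → c e
  A → c c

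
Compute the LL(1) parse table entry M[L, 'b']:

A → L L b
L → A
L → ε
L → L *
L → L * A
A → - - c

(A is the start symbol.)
To find M[L, 'b'], we find productions for L where 'b' is in the predict set (PREDICT(N → α) = (FIRST(α) \ {ε}) ∪ (FOLLOW(N) if α ⇒* ε)).

Relevant sets:
  FIRST(A) = { '*', '-', 'b' }
  FIRST(L) = { '*', '-', 'b', ε }
  FOLLOW(L) = { '*', '-', 'b' }

L → A: PREDICT = { '*', '-', 'b' }
  'b' is in predict set, so this production goes in M[L, 'b']
L → ε: PREDICT = { '*', '-', 'b' }
  'b' is in predict set, so this production goes in M[L, 'b']
L → L *: PREDICT = { '*', '-', 'b' }
  'b' is in predict set, so this production goes in M[L, 'b']
L → L * A: PREDICT = { '*', '-', 'b' }
  'b' is in predict set, so this production goes in M[L, 'b']

M[L, 'b'] = L → A, L → ε, L → L *, L → L * A  (a multiply-defined cell — the grammar is not LL(1))

Answer: L → A, L → ε, L → L *, L → L * A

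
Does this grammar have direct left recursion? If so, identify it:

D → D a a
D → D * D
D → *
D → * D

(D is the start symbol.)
D → D a a: LEFT RECURSIVE (starts with D)
D → D * D: LEFT RECURSIVE (starts with D)
D → *: starts with '*'
D → * D: starts with '*'

The grammar has direct left recursion on: D.

Answer: Yes, D is left-recursive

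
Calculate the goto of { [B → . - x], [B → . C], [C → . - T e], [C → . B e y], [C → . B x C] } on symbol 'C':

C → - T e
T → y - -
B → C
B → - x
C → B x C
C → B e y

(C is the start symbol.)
{ [B → C .] }

GOTO(I, 'C') = CLOSURE({ [A → αX.β] : [A → α.Xβ] ∈ I, X = 'C' })

Items with dot before 'C', with the dot advanced:
  [B → . C] → [B → C .]
Closure adds nothing (no advanced item has the dot before a non-terminal).

GOTO = { [B → C .] }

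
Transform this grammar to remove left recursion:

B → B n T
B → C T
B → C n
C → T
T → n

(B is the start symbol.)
B → C T B'
B → C n B'
B' → n T B'
B' → ε
C → T
T → n

B is directly left-recursive. The standard transformation for
  A → A α₁ | ... | A α_m | β₁ | ... | β_n
is
  A  → β₁ A' | ... | β_n A'
  A' → α₁ A' | ... | α_m A' | ε

B → C T becomes B → C T B'
B → C n becomes B → C n B'
B → B n T becomes B' → n T B'
Add B' → ε

Productions for other non-terminals are unchanged:
  C → T
  T → n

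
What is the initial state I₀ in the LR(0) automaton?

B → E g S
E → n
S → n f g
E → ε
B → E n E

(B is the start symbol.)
{ [B → . E g S], [B → . E n E], [B' → . B], [E → . n], [E → .] }

First, augment the grammar with B' → B
I₀ = CLOSURE({ [B' → . B] }):
  [B' → . B] has the dot before B: add [B → . E g S], [B → . E n E]
  [B → . E g S] has the dot before E: add [E → . n], [E → .]
No further items can be added.

I₀ = { [B → . E g S], [B → . E n E], [B' → . B], [E → . n], [E → .] }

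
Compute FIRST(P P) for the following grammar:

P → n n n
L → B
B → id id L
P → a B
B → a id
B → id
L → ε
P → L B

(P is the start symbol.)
FIRST sets of the non-terminals involved (from the grammar, by fixed-point iteration):
  FIRST(P) = { 'a', 'id', 'n' }

To compute FIRST(P P), process the symbols left to right:
Symbol P is a non-terminal. Add FIRST(P) \ {ε} = { 'a', 'id', 'n' }
P is not nullable (ε ∉ FIRST(P)), so stop here.
FIRST(P P) = { 'a', 'id', 'n' }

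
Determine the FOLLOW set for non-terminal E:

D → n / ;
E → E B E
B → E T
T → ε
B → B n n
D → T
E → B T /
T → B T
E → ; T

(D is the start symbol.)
To compute FOLLOW(E), find every occurrence of E on a right-hand side N → α E β: add FIRST(β) \ {ε}, and if β is empty or nullable also add FOLLOW(N). Iterate to a fixed point.

In E → E B E: E is followed by B E, add FIRST(B E) \ {ε} = { ';' }
In E → E B E: E is at the end; this adds FOLLOW(E) to itself — nothing new
In B → E T: E is followed by T, add FIRST(T) \ {ε} = { ';' }
  T is nullable, so also add FOLLOW(B)

The FOLLOW sets referred to above (computed the same way, to a fixed point):
  FOLLOW(B) = { $, '/', ';', 'n' }

Taking the union: FOLLOW(E) = { $, '/', ';', 'n' }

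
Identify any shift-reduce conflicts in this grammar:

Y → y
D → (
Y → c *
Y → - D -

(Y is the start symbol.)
No shift-reduce conflicts

Augment with Y' → Y and build the canonical LR(0) collection (I0 = CLOSURE({[Y' → . Y]}), then GOTO on every symbol after a dot until no new states appear). It has 9 states:
  I0: { [Y → . - D -], [Y → . c *], [Y → . y], [Y' → . Y] }  — shift
  I1: { [D → . (], [Y → - . D -] }  — shift
  I2: { [Y' → Y .] }  — accept
  I3: { [Y → c . *] }  — shift
  I4: { [Y → y .] }  — reduce
  I5: { [Y → c * .] }  — reduce
  I6: { [D → ( .] }  — reduce
  I7: { [Y → - D . -] }  — shift
  I8: { [Y → - D - .] }  — reduce

No state contains both a complete item and a shift item.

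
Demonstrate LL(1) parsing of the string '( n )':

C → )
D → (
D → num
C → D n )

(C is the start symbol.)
LL(1) parsing maintains a stack (initially the start symbol over $) and the input. At each step: if the stack top is a terminal, match it against the current input token; if it is a non-terminal N, replace it with the RHS of M[N, lookahead] (the unique production whose predict set contains the lookahead).

Stack is shown with the top on the left.

Stack    Input    Action
------------------------
C $      ( n ) $  output C → D n )
D n ) $  ( n ) $  output D → (
( n ) $  ( n ) $  match '('
n ) $    n ) $    match 'n'
) $      ) $      match ')'
$        $        accept

The string is accepted.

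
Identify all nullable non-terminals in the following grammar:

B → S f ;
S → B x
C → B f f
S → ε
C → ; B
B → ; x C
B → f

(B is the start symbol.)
A non-terminal is nullable if it can derive ε (the empty string): either it has an ε-production, or it has a production whose right-hand side consists entirely of nullable non-terminals.

ε-productions: S → ε
So S is immediately nullable.
No further non-terminal can be added: every production for the remaining non-terminals contains a terminal or a non-nullable non-terminal.
Nullable = { 'S' }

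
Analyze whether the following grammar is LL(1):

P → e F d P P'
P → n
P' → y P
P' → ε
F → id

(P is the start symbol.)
A grammar is LL(1) if for each non-terminal N with multiple productions, the predict sets of those productions are pairwise disjoint, where PREDICT(N → α) = (FIRST(α) \ {ε}) ∪ (FOLLOW(N) if α ⇒* ε).

Relevant sets:
  FOLLOW(P') = { $, 'y' }

For P:
  PREDICT(P → e F d P P') = { 'e' }
  PREDICT(P → n) = { 'n' }
For P':
  PREDICT(P' → y P) = { 'y' }
  PREDICT(P' → ε) = { $, 'y' }
F has a single production, so nothing to check there.

Conflict found: Predict set conflict for P': { 'y' }
The grammar is NOT LL(1).

Answer: No. Predict set conflict for P': { 'y' }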